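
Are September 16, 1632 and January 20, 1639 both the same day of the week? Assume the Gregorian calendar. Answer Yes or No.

From Sep 16, 1632 to Jan 20, 1639 is 2317 days.
2317 mod 7 = 0, so they are the same weekday.
(Sep 16, 1632 is a Thursday; Jan 20, 1639 is a Thursday.)

Yes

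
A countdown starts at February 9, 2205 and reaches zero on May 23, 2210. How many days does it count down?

1929

Feb 9, 2205 → Feb 9, 2206: 365 days.
Feb 9, 2206 → Feb 9, 2207: 365 days.
Feb 9, 2207 → Feb 9, 2208: 365 days.
Feb 9, 2208 → Feb 9, 2209: 366 days (Feb 29, 2208 is in that span).
Feb 9, 2209 → Feb 9, 2210: 365 days.
Feb 9, 2210 → Mar 9, 2210: 28 days (February has 28).
Mar 9, 2210 → Apr 9, 2210: 31 days (March has 31).
Apr 9, 2210 → May 9, 2210: 30 days (April has 30).
May 9, 2210 → May 23, 2210: 14 days.
Total: 1929 days.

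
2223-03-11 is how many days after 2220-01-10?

1156

Jan 10, 2220 → Jan 10, 2221: 366 days (Feb 29, 2220 is in that span).
Jan 10, 2221 → Jan 10, 2222: 365 days.
Jan 10, 2222 → Jan 10, 2223: 365 days.
Jan 10, 2223 → Feb 10, 2223: 31 days (January has 31).
Feb 10, 2223 → Mar 10, 2223: 28 days (February has 28).
Mar 10, 2223 → Mar 11, 2223: 1 days.
Total: 1156 days.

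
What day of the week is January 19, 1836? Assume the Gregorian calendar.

Doomsday rule: the anchor day for the 1800s is Friday. For year 36: 36÷12 = 3 r 0, and 0÷4 = 0, so 3+0+0 = 3.
Friday + 3 ≡ Monday — that's 1836's doomsday.
In January the doomsday date is Jan 4 (1836 is a leap year (divisible by 4)).
Jan 19 is 15 days after Jan 4; 15 mod 7 = 1, so Monday + 1 = Tuesday.

Tuesday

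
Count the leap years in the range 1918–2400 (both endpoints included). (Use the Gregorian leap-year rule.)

Multiples of 4 in [1918,2400]: 121.
Of those, multiples of 100: 5 (not leap unless ÷400).
Multiples of 400: 2.
Leap years = 121 − 5 + 2 = 118.

118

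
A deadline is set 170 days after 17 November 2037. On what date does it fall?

May 6, 2038

Nov has 30 days: +14 → Dec 1, 2037 (156 left).
Dec has 31 days: +31 → Jan 1, 2038 (125 left).
Jan has 31 days: +31 → Feb 1, 2038 (94 left).
Feb has 28 days: +28 → Mar 1, 2038 (66 left).
Mar has 31 days: +31 → Apr 1, 2038 (35 left).
Apr has 30 days: +30 → May 1, 2038 (5 left).
+5 → May 6, 2038.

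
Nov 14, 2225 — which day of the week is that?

Monday

Doomsday rule: the anchor day for the 2200s is Friday. For year 25: 25÷12 = 2 r 1, and 1÷4 = 0, so 2+1+0 = 3.
Friday + 3 ≡ Monday — that's 2225's doomsday.
In November the doomsday date is Nov 7.
Nov 14 is 7 days after Nov 7; 7 mod 7 = 0, so Monday + 0 = Monday.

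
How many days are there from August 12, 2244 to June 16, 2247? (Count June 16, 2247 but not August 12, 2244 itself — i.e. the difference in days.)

Aug 12, 2244 → Aug 12, 2245: 365 days.
Aug 12, 2245 → Aug 12, 2246: 365 days.
Aug 12, 2246 → Sep 12, 2246: 31 days (August has 31).
Sep 12, 2246 → Oct 12, 2246: 30 days (September has 30).
Oct 12, 2246 → Nov 12, 2246: 31 days (October has 31).
Nov 12, 2246 → Dec 12, 2246: 30 days (November has 30).
Dec 12, 2246 → Jan 12, 2247: 31 days (December has 31).
Jan 12, 2247 → Feb 12, 2247: 31 days (January has 31).
Feb 12, 2247 → Mar 12, 2247: 28 days (February has 28).
Mar 12, 2247 → Apr 12, 2247: 31 days (March has 31).
Apr 12, 2247 → May 12, 2247: 30 days (April has 30).
May 12, 2247 → Jun 12, 2247: 31 days (May has 31).
Jun 12, 2247 → Jun 16, 2247: 4 days.
Total: 1038 days.

1038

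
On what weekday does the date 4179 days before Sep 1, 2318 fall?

Sunday

First find the weekday of Sep 1, 2318. Doomsday rule: the anchor day for the 2300s is Wednesday. For year 18: 18÷12 = 1 r 6, and 6÷4 = 1, so 1+6+1 = 8.
Wednesday + 8 ≡ Thursday — that's 2318's doomsday.
In September the doomsday date is Sep 5.
Sep 1 is 4 days before Sep 5; 4 mod 7 = 4, so Thursday − 4 = Sunday.
4179 mod 7 = 0, so 4179 days before a Sunday is Sunday − 0 = Sunday.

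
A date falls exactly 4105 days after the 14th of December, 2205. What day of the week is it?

Dec 14, 2205 is a Saturday.
4105 mod 7 = 3, so 4105 days after a Saturday is Saturday + 3 = Tuesday.

Tuesday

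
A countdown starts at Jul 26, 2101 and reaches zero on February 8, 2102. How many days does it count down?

197

Jul 26, 2101 → Aug 26, 2101: 31 days (July has 31).
Aug 26, 2101 → Sep 26, 2101: 31 days (August has 31).
Sep 26, 2101 → Oct 26, 2101: 30 days (September has 30).
Oct 26, 2101 → Nov 26, 2101: 31 days (October has 31).
Nov 26, 2101 → Dec 26, 2101: 30 days (November has 30).
Dec 26, 2101 → Jan 26, 2102: 31 days (December has 31).
Jan 26, 2102 → Feb 8, 2102: 13 days.
Total: 197 days.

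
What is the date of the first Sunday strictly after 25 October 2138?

October 26, 2138

Oct 25, 2138 is a Saturday.
From Saturday to the next Sunday is 1 day.
Oct 25, 2138 + 1 = Oct 26, 2138.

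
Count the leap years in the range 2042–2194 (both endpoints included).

Multiples of 4 in [2042,2194]: 38.
Of those, multiples of 100: 1 (not leap unless ÷400).
Multiples of 400: 0.
Leap years = 38 − 1 + 0 = 37.

37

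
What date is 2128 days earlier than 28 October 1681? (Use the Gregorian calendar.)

−365 (one year) → Oct 28, 1680 (1763 left).
−366 (one year; includes Feb 29, 1680) → Oct 28, 1679 (1397 left).
−365 (one year) → Oct 28, 1678 (1032 left).
−365 (one year) → Oct 28, 1677 (667 left).
−365 (one year) → Oct 28, 1676 (302 left).
−28 → Sep 30, 1676 (end of Sep, 30 days; 274 left).
−30 → Aug 31, 1676 (end of Aug, 31 days; 244 left).
−31 → Jul 31, 1676 (end of Jul, 31 days; 213 left).
−31 → Jun 30, 1676 (end of Jun, 30 days; 182 left).
−30 → May 31, 1676 (end of May, 31 days; 152 left).
−31 → Apr 30, 1676 (end of Apr, 30 days; 121 left).
−30 → Mar 31, 1676 (end of Mar, 31 days; 91 left).
−31 → Feb 29, 1676 (end of Feb, 29 days; 60 left).
−29 → Jan 31, 1676 (end of Jan, 31 days; 31 left).
−31 → Dec 31, 1675 (end of Dec, 31 days; 0 left).

December 31, 1675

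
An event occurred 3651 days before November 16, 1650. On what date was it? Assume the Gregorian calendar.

−365 (one year) → Nov 16, 1649 (3286 left).
−365 (one year) → Nov 16, 1648 (2921 left).
−366 (one year; includes Feb 29, 1648) → Nov 16, 1647 (2555 left).
−365 (one year) → Nov 16, 1646 (2190 left).
−365 (one year) → Nov 16, 1645 (1825 left).
−365 (one year) → Nov 16, 1644 (1460 left).
−366 (one year; includes Feb 29, 1644) → Nov 16, 1643 (1094 left).
−365 (one year) → Nov 16, 1642 (729 left).
−365 (one year) → Nov 16, 1641 (364 left).
−16 → Oct 31, 1641 (end of Oct, 31 days; 348 left).
−31 → Sep 30, 1641 (end of Sep, 30 days; 317 left).
−30 → Aug 31, 1641 (end of Aug, 31 days; 287 left).
−31 → Jul 31, 1641 (end of Jul, 31 days; 256 left).
−31 → Jun 30, 1641 (end of Jun, 30 days; 225 left).
−30 → May 31, 1641 (end of May, 31 days; 195 left).
−31 → Apr 30, 1641 (end of Apr, 30 days; 164 left).
−30 → Mar 31, 1641 (end of Mar, 31 days; 134 left).
−31 → Feb 28, 1641 (end of Feb, 28 days; 103 left).
−28 → Jan 31, 1641 (end of Jan, 31 days; 75 left).
−31 → Dec 31, 1640 (end of Dec, 31 days; 44 left).
−31 → Nov 30, 1640 (end of Nov, 30 days; 13 left).
−13 → Nov 17, 1640.

November 17, 1640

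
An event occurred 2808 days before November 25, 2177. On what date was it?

March 19, 2170

−365 (one year) → Nov 25, 2176 (2443 left).
−366 (one year; includes Feb 29, 2176) → Nov 25, 2175 (2077 left).
−365 (one year) → Nov 25, 2174 (1712 left).
−365 (one year) → Nov 25, 2173 (1347 left).
−365 (one year) → Nov 25, 2172 (982 left).
−366 (one year; includes Feb 29, 2172) → Nov 25, 2171 (616 left).
−365 (one year) → Nov 25, 2170 (251 left).
−25 → Oct 31, 2170 (end of Oct, 31 days; 226 left).
−31 → Sep 30, 2170 (end of Sep, 30 days; 195 left).
−30 → Aug 31, 2170 (end of Aug, 31 days; 165 left).
−31 → Jul 31, 2170 (end of Jul, 31 days; 134 left).
−31 → Jun 30, 2170 (end of Jun, 30 days; 103 left).
−30 → May 31, 2170 (end of May, 31 days; 73 left).
−31 → Apr 30, 2170 (end of Apr, 30 days; 42 left).
−30 → Mar 31, 2170 (end of Mar, 31 days; 12 left).
−12 → Mar 19, 2170.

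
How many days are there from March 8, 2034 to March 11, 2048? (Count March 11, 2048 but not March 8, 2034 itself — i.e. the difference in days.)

5117

Mar 8, 2034 → Mar 8, 2035: 365 days.
Mar 8, 2035 → Mar 8, 2036: 366 days (Feb 29, 2036 is in that span).
Mar 8, 2036 → Mar 8, 2037: 365 days.
Mar 8, 2037 → Mar 8, 2038: 365 days.
Mar 8, 2038 → Mar 8, 2039: 365 days.
Mar 8, 2039 → Mar 8, 2040: 366 days (Feb 29, 2040 is in that span).
Mar 8, 2040 → Mar 8, 2041: 365 days.
Mar 8, 2041 → Mar 8, 2042: 365 days.
Mar 8, 2042 → Mar 8, 2043: 365 days.
Mar 8, 2043 → Mar 8, 2044: 366 days (Feb 29, 2044 is in that span).
Mar 8, 2044 → Mar 8, 2045: 365 days.
Mar 8, 2045 → Mar 8, 2046: 365 days.
Mar 8, 2046 → Mar 8, 2047: 365 days.
Mar 8, 2047 → Apr 8, 2047: 31 days (March has 31).
Apr 8, 2047 → May 8, 2047: 30 days (April has 30).
May 8, 2047 → Jun 8, 2047: 31 days (May has 31).
Jun 8, 2047 → Jul 8, 2047: 30 days (June has 30).
Jul 8, 2047 → Aug 8, 2047: 31 days (July has 31).
Aug 8, 2047 → Sep 8, 2047: 31 days (August has 31).
Sep 8, 2047 → Oct 8, 2047: 30 days (September has 30).
Oct 8, 2047 → Nov 8, 2047: 31 days (October has 31).
Nov 8, 2047 → Dec 8, 2047: 30 days (November has 30).
Dec 8, 2047 → Jan 8, 2048: 31 days (December has 31).
Jan 8, 2048 → Feb 8, 2048: 31 days (January has 31).
Feb 8, 2048 → Mar 8, 2048: 29 days (February has 29).
Mar 8, 2048 → Mar 11, 2048: 3 days.
Total: 5117 days.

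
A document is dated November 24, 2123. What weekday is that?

Wednesday

Doomsday rule: the anchor day for the 2100s is Sunday. For year 23: 23÷12 = 1 r 11, and 11÷4 = 2, so 1+11+2 = 14.
Sunday + 14 ≡ Sunday — that's 2123's doomsday.
In November the doomsday date is Nov 7.
Nov 24 is 17 days after Nov 7; 17 mod 7 = 3, so Sunday + 3 = Wednesday.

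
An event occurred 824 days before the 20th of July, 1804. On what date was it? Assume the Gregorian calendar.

−366 (one year; includes Feb 29, 1804) → Jul 20, 1803 (458 left).
−365 (one year) → Jul 20, 1802 (93 left).
−20 → Jun 30, 1802 (end of Jun, 30 days; 73 left).
−30 → May 31, 1802 (end of May, 31 days; 43 left).
−31 → Apr 30, 1802 (end of Apr, 30 days; 12 left).
−12 → Apr 18, 1802.

April 18, 1802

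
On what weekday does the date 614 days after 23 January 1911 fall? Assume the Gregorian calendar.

Saturday

Jan 23, 1911 is a Monday.
614 mod 7 = 5, so 614 days after a Monday is Monday + 5 = Saturday.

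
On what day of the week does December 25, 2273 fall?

Doomsday rule: the anchor day for the 2200s is Friday. For year 73: 73÷12 = 6 r 1, and 1÷4 = 0, so 6+1+0 = 7.
Friday + 7 ≡ Friday — that's 2273's doomsday.
In December the doomsday date is Dec 12.
Dec 25 is 13 days after Dec 12; 13 mod 7 = 6, so Friday + 6 = Thursday.

Thursday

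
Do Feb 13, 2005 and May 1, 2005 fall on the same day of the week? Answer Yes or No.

From Feb 13, 2005 to May 1, 2005 is 77 days.
77 mod 7 = 0, so they are the same weekday.
(Feb 13, 2005 is a Sunday; May 1, 2005 is a Sunday.)

Yes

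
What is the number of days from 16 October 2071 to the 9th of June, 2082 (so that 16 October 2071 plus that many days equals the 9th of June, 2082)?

Oct 16, 2071 → Oct 16, 2072: 366 days (Feb 29, 2072 is in that span).
Oct 16, 2072 → Oct 16, 2073: 365 days.
Oct 16, 2073 → Oct 16, 2074: 365 days.
Oct 16, 2074 → Oct 16, 2075: 365 days.
Oct 16, 2075 → Oct 16, 2076: 366 days (Feb 29, 2076 is in that span).
Oct 16, 2076 → Oct 16, 2077: 365 days.
Oct 16, 2077 → Oct 16, 2078: 365 days.
Oct 16, 2078 → Oct 16, 2079: 365 days.
Oct 16, 2079 → Oct 16, 2080: 366 days (Feb 29, 2080 is in that span).
Oct 16, 2080 → Oct 16, 2081: 365 days.
Oct 16, 2081 → Nov 16, 2081: 31 days (October has 31).
Nov 16, 2081 → Dec 16, 2081: 30 days (November has 30).
Dec 16, 2081 → Jan 16, 2082: 31 days (December has 31).
Jan 16, 2082 → Feb 16, 2082: 31 days (January has 31).
Feb 16, 2082 → Mar 16, 2082: 28 days (February has 28).
Mar 16, 2082 → Apr 16, 2082: 31 days (March has 31).
Apr 16, 2082 → May 16, 2082: 30 days (April has 30).
May 16, 2082 → Jun 9, 2082: 24 days.
Total: 3889 days.

3889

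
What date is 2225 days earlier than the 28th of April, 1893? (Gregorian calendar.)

−365 (one year) → Apr 28, 1892 (1860 left).
−366 (one year; includes Feb 29, 1892) → Apr 28, 1891 (1494 left).
−365 (one year) → Apr 28, 1890 (1129 left).
−365 (one year) → Apr 28, 1889 (764 left).
−365 (one year) → Apr 28, 1888 (399 left).
−28 → Mar 31, 1888 (end of Mar, 31 days; 371 left).
−31 → Feb 29, 1888 (end of Feb, 29 days; 340 left).
−29 → Jan 31, 1888 (end of Jan, 31 days; 311 left).
−31 → Dec 31, 1887 (end of Dec, 31 days; 280 left).
−31 → Nov 30, 1887 (end of Nov, 30 days; 249 left).
−30 → Oct 31, 1887 (end of Oct, 31 days; 219 left).
−31 → Sep 30, 1887 (end of Sep, 30 days; 188 left).
−30 → Aug 31, 1887 (end of Aug, 31 days; 158 left).
−31 → Jul 31, 1887 (end of Jul, 31 days; 127 left).
−31 → Jun 30, 1887 (end of Jun, 30 days; 96 left).
−30 → May 31, 1887 (end of May, 31 days; 66 left).
−31 → Apr 30, 1887 (end of Apr, 30 days; 35 left).
−30 → Mar 31, 1887 (end of Mar, 31 days; 5 left).
−5 → Mar 26, 1887.

March 26, 1887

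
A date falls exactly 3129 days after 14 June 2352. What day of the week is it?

First find the weekday of Jun 14, 2352. Doomsday rule: the anchor day for the 2300s is Wednesday. For year 52: 52÷12 = 4 r 4, and 4÷4 = 1, so 4+4+1 = 9.
Wednesday + 9 ≡ Friday — that's 2352's doomsday.
In June the doomsday date is Jun 6.
Jun 14 is 8 days after Jun 6; 8 mod 7 = 1, so Friday + 1 = Saturday.
3129 mod 7 = 0, so 3129 days after a Saturday is Saturday + 0 = Saturday.

Saturday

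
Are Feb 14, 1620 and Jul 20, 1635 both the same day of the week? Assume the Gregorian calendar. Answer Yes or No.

From Feb 14, 1620 to Jul 20, 1635 is 5635 days.
5635 mod 7 = 0, so they are the same weekday.
(Feb 14, 1620 is a Friday; Jul 20, 1635 is a Friday.)

Yes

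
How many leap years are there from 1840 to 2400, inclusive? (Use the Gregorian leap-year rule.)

Multiples of 4 in [1840,2400]: 141.
Of those, multiples of 100: 6 (not leap unless ÷400).
Multiples of 400: 2.
Leap years = 141 − 6 + 2 = 137.

137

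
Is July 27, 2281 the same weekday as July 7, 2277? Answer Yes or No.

From Jul 7, 2277 to Jul 27, 2281 is 1481 days.
1481 mod 7 = 4, so they are different weekdays.
(Jul 7, 2277 is a Saturday; Jul 27, 2281 is a Wednesday.)

No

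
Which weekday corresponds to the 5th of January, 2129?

Wednesday

Doomsday rule: the anchor day for the 2100s is Sunday. For year 29: 29÷12 = 2 r 5, and 5÷4 = 1, so 2+5+1 = 8.
Sunday + 8 ≡ Monday — that's 2129's doomsday.
In January the doomsday date is Jan 3 (2129 is not a leap year).
Jan 5 is 2 days after Jan 3; 2 mod 7 = 2, so Monday + 2 = Wednesday.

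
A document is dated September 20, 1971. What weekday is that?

Doomsday rule: the anchor day for the 1900s is Wednesday. For year 71: 71÷12 = 5 r 11, and 11÷4 = 2, so 5+11+2 = 18.
Wednesday + 18 ≡ Sunday — that's 1971's doomsday.
In September the doomsday date is Sep 5.
Sep 20 is 15 days after Sep 5; 15 mod 7 = 1, so Sunday + 1 = Monday.

Monday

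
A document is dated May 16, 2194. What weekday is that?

Doomsday rule: the anchor day for the 2100s is Sunday. For year 94: 94÷12 = 7 r 10, and 10÷4 = 2, so 7+10+2 = 19.
Sunday + 19 ≡ Friday — that's 2194's doomsday.
In May the doomsday date is May 9.
May 16 is 7 days after May 9; 7 mod 7 = 0, so Friday + 0 = Friday.

Friday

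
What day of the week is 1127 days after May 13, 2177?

May 13, 2177 is a Tuesday.
1127 mod 7 = 0, so 1127 days after a Tuesday is Tuesday + 0 = Tuesday.

Tuesday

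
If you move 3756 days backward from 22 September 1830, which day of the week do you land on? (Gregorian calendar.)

Saturday

First find the weekday of Sep 22, 1830. Doomsday rule: the anchor day for the 1800s is Friday. For year 30: 30÷12 = 2 r 6, and 6÷4 = 1, so 2+6+1 = 9.
Friday + 9 ≡ Sunday — that's 1830's doomsday.
In September the doomsday date is Sep 5.
Sep 22 is 17 days after Sep 5; 17 mod 7 = 3, so Sunday + 3 = Wednesday.
3756 mod 7 = 4, so 3756 days before a Wednesday is Wednesday − 4 = Saturday.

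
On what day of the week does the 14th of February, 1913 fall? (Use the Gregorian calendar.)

Friday

Doomsday rule: the anchor day for the 1900s is Wednesday. For year 13: 13÷12 = 1 r 1, and 1÷4 = 0, so 1+1+0 = 2.
Wednesday + 2 ≡ Friday — that's 1913's doomsday.
In February the doomsday date is Feb 28 (1913 is not a leap year).
Feb 14 is 14 days before Feb 28; 14 mod 7 = 0, so Friday − 0 = Friday.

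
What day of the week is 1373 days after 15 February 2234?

Feb 15, 2234 is a Saturday.
1373 mod 7 = 1, so 1373 days after a Saturday is Saturday + 1 = Sunday.

Sunday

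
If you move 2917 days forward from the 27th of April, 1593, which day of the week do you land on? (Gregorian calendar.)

Sunday

Apr 27, 1593 is a Tuesday.
2917 mod 7 = 5, so 2917 days after a Tuesday is Tuesday + 5 = Sunday.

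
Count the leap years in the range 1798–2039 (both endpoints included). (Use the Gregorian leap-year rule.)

58

Multiples of 4 in [1798,2039]: 60.
Of those, multiples of 100: 3 (not leap unless ÷400).
Multiples of 400: 1.
Leap years = 60 − 3 + 1 = 58.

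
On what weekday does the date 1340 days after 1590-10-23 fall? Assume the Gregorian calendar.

Oct 23, 1590 is a Tuesday.
1340 mod 7 = 3, so 1340 days after a Tuesday is Tuesday + 3 = Friday.

Friday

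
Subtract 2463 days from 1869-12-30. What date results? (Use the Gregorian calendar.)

April 3, 1863

−365 (one year) → Dec 30, 1868 (2098 left).
−366 (one year; includes Feb 29, 1868) → Dec 30, 1867 (1732 left).
−365 (one year) → Dec 30, 1866 (1367 left).
−365 (one year) → Dec 30, 1865 (1002 left).
−365 (one year) → Dec 30, 1864 (637 left).
−366 (one year; includes Feb 29, 1864) → Dec 30, 1863 (271 left).
−30 → Nov 30, 1863 (end of Nov, 30 days; 241 left).
−30 → Oct 31, 1863 (end of Oct, 31 days; 211 left).
−31 → Sep 30, 1863 (end of Sep, 30 days; 180 left).
−30 → Aug 31, 1863 (end of Aug, 31 days; 150 left).
−31 → Jul 31, 1863 (end of Jul, 31 days; 119 left).
−31 → Jun 30, 1863 (end of Jun, 30 days; 88 left).
−30 → May 31, 1863 (end of May, 31 days; 58 left).
−31 → Apr 30, 1863 (end of Apr, 30 days; 27 left).
−27 → Apr 3, 1863.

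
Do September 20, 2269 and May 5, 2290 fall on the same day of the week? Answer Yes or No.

Yes

From Sep 20, 2269 to May 5, 2290 is 7532 days.
7532 mod 7 = 0, so they are the same weekday.
(Sep 20, 2269 is a Monday; May 5, 2290 is a Monday.)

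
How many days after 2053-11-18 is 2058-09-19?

1766

Nov 18, 2053 → Nov 18, 2054: 365 days.
Nov 18, 2054 → Nov 18, 2055: 365 days.
Nov 18, 2055 → Nov 18, 2056: 366 days (Feb 29, 2056 is in that span).
Nov 18, 2056 → Nov 18, 2057: 365 days.
Nov 18, 2057 → Dec 18, 2057: 30 days (November has 30).
Dec 18, 2057 → Jan 18, 2058: 31 days (December has 31).
Jan 18, 2058 → Feb 18, 2058: 31 days (January has 31).
Feb 18, 2058 → Mar 18, 2058: 28 days (February has 28).
Mar 18, 2058 → Apr 18, 2058: 31 days (March has 31).
Apr 18, 2058 → May 18, 2058: 30 days (April has 30).
May 18, 2058 → Jun 18, 2058: 31 days (May has 31).
Jun 18, 2058 → Jul 18, 2058: 30 days (June has 30).
Jul 18, 2058 → Aug 18, 2058: 31 days (July has 31).
Aug 18, 2058 → Sep 18, 2058: 31 days (August has 31).
Sep 18, 2058 → Sep 19, 2058: 1 days.
Total: 1766 days.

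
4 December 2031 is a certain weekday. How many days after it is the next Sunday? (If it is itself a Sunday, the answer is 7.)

3

Dec 4, 2031 is a Thursday.
From Thursday to the next Sunday is 3 days.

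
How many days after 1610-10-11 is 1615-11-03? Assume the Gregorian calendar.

1849

Oct 11, 1610 → Oct 11, 1611: 365 days.
Oct 11, 1611 → Oct 11, 1612: 366 days (Feb 29, 1612 is in that span).
Oct 11, 1612 → Oct 11, 1613: 365 days.
Oct 11, 1613 → Oct 11, 1614: 365 days.
Oct 11, 1614 → Nov 11, 1614: 31 days (October has 31).
Nov 11, 1614 → Dec 11, 1614: 30 days (November has 30).
Dec 11, 1614 → Jan 11, 1615: 31 days (December has 31).
Jan 11, 1615 → Feb 11, 1615: 31 days (January has 31).
Feb 11, 1615 → Mar 11, 1615: 28 days (February has 28).
Mar 11, 1615 → Apr 11, 1615: 31 days (March has 31).
Apr 11, 1615 → May 11, 1615: 30 days (April has 30).
May 11, 1615 → Jun 11, 1615: 31 days (May has 31).
Jun 11, 1615 → Jul 11, 1615: 30 days (June has 30).
Jul 11, 1615 → Aug 11, 1615: 31 days (July has 31).
Aug 11, 1615 → Sep 11, 1615: 31 days (August has 31).
Sep 11, 1615 → Oct 11, 1615: 30 days (September has 30).
Oct 11, 1615 → Nov 3, 1615: 23 days.
Total: 1849 days.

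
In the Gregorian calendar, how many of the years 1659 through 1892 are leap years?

Multiples of 4 in [1659,1892]: 59.
Of those, multiples of 100: 2 (not leap unless ÷400).
Multiples of 400: 0.
Leap years = 59 − 2 + 0 = 57.

57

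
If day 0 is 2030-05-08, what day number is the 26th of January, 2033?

May 8, 2030 → May 8, 2031: 365 days.
May 8, 2031 → May 8, 2032: 366 days (Feb 29, 2032 is in that span).
May 8, 2032 → Jun 8, 2032: 31 days (May has 31).
Jun 8, 2032 → Jul 8, 2032: 30 days (June has 30).
Jul 8, 2032 → Aug 8, 2032: 31 days (July has 31).
Aug 8, 2032 → Sep 8, 2032: 31 days (August has 31).
Sep 8, 2032 → Oct 8, 2032: 30 days (September has 30).
Oct 8, 2032 → Nov 8, 2032: 31 days (October has 31).
Nov 8, 2032 → Dec 8, 2032: 30 days (November has 30).
Dec 8, 2032 → Jan 8, 2033: 31 days (December has 31).
Jan 8, 2033 → Jan 26, 2033: 18 days.
Total: 994 days.

994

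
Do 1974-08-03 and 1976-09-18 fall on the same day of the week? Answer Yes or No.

Yes

From Aug 3, 1974 to Sep 18, 1976 is 777 days.
777 mod 7 = 0, so they are the same weekday.
(Aug 3, 1974 is a Saturday; Sep 18, 1976 is a Saturday.)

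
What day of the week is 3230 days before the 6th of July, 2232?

Tuesday

Jul 6, 2232 is a Friday.
3230 mod 7 = 3, so 3230 days before a Friday is Friday − 3 = Tuesday.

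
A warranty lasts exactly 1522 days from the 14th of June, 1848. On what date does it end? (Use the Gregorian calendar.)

+365 (one year) → Jun 14, 1849 (1157 left).
+365 (one year) → Jun 14, 1850 (792 left).
+365 (one year) → Jun 14, 1851 (427 left).
+366 (one year; includes Feb 29, 1852) → Jun 14, 1852 (61 left).
Jun has 30 days: +17 → Jul 1, 1852 (44 left).
Jul has 31 days: +31 → Aug 1, 1852 (13 left).
+13 → Aug 14, 1852.

August 14, 1852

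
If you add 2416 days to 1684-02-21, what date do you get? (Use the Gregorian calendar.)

+366 (one year; includes Feb 29, 1684) → Feb 21, 1685 (2050 left).
+365 (one year) → Feb 21, 1686 (1685 left).
+365 (one year) → Feb 21, 1687 (1320 left).
+365 (one year) → Feb 21, 1688 (955 left).
+366 (one year; includes Feb 29, 1688) → Feb 21, 1689 (589 left).
+365 (one year) → Feb 21, 1690 (224 left).
Feb has 28 days: +8 → Mar 1, 1690 (216 left).
Mar has 31 days: +31 → Apr 1, 1690 (185 left).
Apr has 30 days: +30 → May 1, 1690 (155 left).
May has 31 days: +31 → Jun 1, 1690 (124 left).
Jun has 30 days: +30 → Jul 1, 1690 (94 left).
Jul has 31 days: +31 → Aug 1, 1690 (63 left).
Aug has 31 days: +31 → Sep 1, 1690 (32 left).
Sep has 30 days: +30 → Oct 1, 1690 (2 left).
+2 → Oct 3, 1690.

October 3, 1690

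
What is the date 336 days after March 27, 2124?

Mar has 31 days: +5 → Apr 1, 2124 (331 left).
Apr has 30 days: +30 → May 1, 2124 (301 left).
May has 31 days: +31 → Jun 1, 2124 (270 left).
Jun has 30 days: +30 → Jul 1, 2124 (240 left).
Jul has 31 days: +31 → Aug 1, 2124 (209 left).
Aug has 31 days: +31 → Sep 1, 2124 (178 left).
Sep has 30 days: +30 → Oct 1, 2124 (148 left).
Oct has 31 days: +31 → Nov 1, 2124 (117 left).
Nov has 30 days: +30 → Dec 1, 2124 (87 left).
Dec has 31 days: +31 → Jan 1, 2125 (56 left).
Jan has 31 days: +31 → Feb 1, 2125 (25 left).
+25 → Feb 26, 2125.

February 26, 2125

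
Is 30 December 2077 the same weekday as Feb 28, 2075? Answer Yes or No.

From Feb 28, 2075 to Dec 30, 2077 is 1036 days.
1036 mod 7 = 0, so they are the same weekday.
(Feb 28, 2075 is a Thursday; Dec 30, 2077 is a Thursday.)

Yes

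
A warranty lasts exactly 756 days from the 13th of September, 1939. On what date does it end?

+366 (one year; includes Feb 29, 1940) → Sep 13, 1940 (390 left).
Sep has 30 days: +18 → Oct 1, 1940 (372 left).
Oct has 31 days: +31 → Nov 1, 1940 (341 left).
Nov has 30 days: +30 → Dec 1, 1940 (311 left).
Dec has 31 days: +31 → Jan 1, 1941 (280 left).
Jan has 31 days: +31 → Feb 1, 1941 (249 left).
Feb has 28 days: +28 → Mar 1, 1941 (221 left).
Mar has 31 days: +31 → Apr 1, 1941 (190 left).
Apr has 30 days: +30 → May 1, 1941 (160 left).
May has 31 days: +31 → Jun 1, 1941 (129 left).
Jun has 30 days: +30 → Jul 1, 1941 (99 left).
Jul has 31 days: +31 → Aug 1, 1941 (68 left).
Aug has 31 days: +31 → Sep 1, 1941 (37 left).
Sep has 30 days: +30 → Oct 1, 1941 (7 left).
+7 → Oct 8, 1941.

October 8, 1941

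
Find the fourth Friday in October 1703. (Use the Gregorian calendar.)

October 1, 1703 is a Monday.
The first Friday is therefore October 5 (4 days later).
The fourth Friday is 5 + 3×7 = October 26.

October 26, 1703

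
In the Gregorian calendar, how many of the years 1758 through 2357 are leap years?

Multiples of 4 in [1758,2357]: 150.
Of those, multiples of 100: 6 (not leap unless ÷400).
Multiples of 400: 1.
Leap years = 150 − 6 + 1 = 145.

145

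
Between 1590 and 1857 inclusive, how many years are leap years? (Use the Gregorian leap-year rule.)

Multiples of 4 in [1590,1857]: 67.
Of those, multiples of 100: 3 (not leap unless ÷400).
Multiples of 400: 1.
Leap years = 67 − 3 + 1 = 65.

65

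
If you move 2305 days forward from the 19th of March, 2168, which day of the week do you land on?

Monday

Mar 19, 2168 is a Saturday.
2305 mod 7 = 2, so 2305 days after a Saturday is Saturday + 2 = Monday.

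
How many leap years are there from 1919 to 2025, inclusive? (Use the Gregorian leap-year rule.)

27

Multiples of 4 in [1919,2025]: 27.
Of those, multiples of 100: 1 (not leap unless ÷400).
Multiples of 400: 1.
Leap years = 27 − 1 + 1 = 27.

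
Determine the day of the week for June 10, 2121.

Doomsday rule: the anchor day for the 2100s is Sunday. For year 21: 21÷12 = 1 r 9, and 9÷4 = 2, so 1+9+2 = 12.
Sunday + 12 ≡ Friday — that's 2121's doomsday.
In June the doomsday date is Jun 6.
Jun 10 is 4 days after Jun 6; 4 mod 7 = 4, so Friday + 4 = Tuesday.

Tuesday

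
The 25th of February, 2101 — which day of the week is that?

Friday

January 1, 2101 is a Saturday.
Jan 1, 2101 → Feb 1, 2101: 31 days (January has 31).
Feb 1, 2101 → Feb 25, 2101: 24 days.
Total: 55 days.
55 mod 7 = 6, so Saturday + 6 = Friday.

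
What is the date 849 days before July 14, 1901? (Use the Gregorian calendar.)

March 17, 1899

−365 (one year) → Jul 14, 1900 (484 left).
−365 (one year) → Jul 14, 1899 (119 left).
−14 → Jun 30, 1899 (end of Jun, 30 days; 105 left).
−30 → May 31, 1899 (end of May, 31 days; 75 left).
−31 → Apr 30, 1899 (end of Apr, 30 days; 44 left).
−30 → Mar 31, 1899 (end of Mar, 31 days; 14 left).
−14 → Mar 17, 1899.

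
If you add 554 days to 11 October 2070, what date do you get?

+365 (one year) → Oct 11, 2071 (189 left).
Oct has 31 days: +21 → Nov 1, 2071 (168 left).
Nov has 30 days: +30 → Dec 1, 2071 (138 left).
Dec has 31 days: +31 → Jan 1, 2072 (107 left).
Jan has 31 days: +31 → Feb 1, 2072 (76 left).
Feb has 29 days: +29 → Mar 1, 2072 (47 left).
Mar has 31 days: +31 → Apr 1, 2072 (16 left).
+16 → Apr 17, 2072.

April 17, 2072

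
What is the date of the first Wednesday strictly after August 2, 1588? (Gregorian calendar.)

August 3, 1588

Aug 2, 1588 is a Tuesday.
From Tuesday to the next Wednesday is 1 day.
Aug 2, 1588 + 1 = Aug 3, 1588.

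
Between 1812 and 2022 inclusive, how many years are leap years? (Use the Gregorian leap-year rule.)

Multiples of 4 in [1812,2022]: 53.
Of those, multiples of 100: 2 (not leap unless ÷400).
Multiples of 400: 1.
Leap years = 53 − 2 + 1 = 52.

52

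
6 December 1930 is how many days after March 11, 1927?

Mar 11, 1927 → Mar 11, 1928: 366 days (Feb 29, 1928 is in that span).
Mar 11, 1928 → Mar 11, 1929: 365 days.
Mar 11, 1929 → Mar 11, 1930: 365 days.
Mar 11, 1930 → Apr 11, 1930: 31 days (March has 31).
Apr 11, 1930 → May 11, 1930: 30 days (April has 30).
May 11, 1930 → Jun 11, 1930: 31 days (May has 31).
Jun 11, 1930 → Jul 11, 1930: 30 days (June has 30).
Jul 11, 1930 → Aug 11, 1930: 31 days (July has 31).
Aug 11, 1930 → Sep 11, 1930: 31 days (August has 31).
Sep 11, 1930 → Oct 11, 1930: 30 days (September has 30).
Oct 11, 1930 → Nov 11, 1930: 31 days (October has 31).
Nov 11, 1930 → Dec 6, 1930: 25 days.
Total: 1366 days.

1366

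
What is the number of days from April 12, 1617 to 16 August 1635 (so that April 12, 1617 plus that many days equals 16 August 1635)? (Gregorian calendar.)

6700

Apr 12, 1617 → Apr 12, 1618: 365 days.
Apr 12, 1618 → Apr 12, 1619: 365 days.
Apr 12, 1619 → Apr 12, 1620: 366 days (Feb 29, 1620 is in that span).
Apr 12, 1620 → Apr 12, 1621: 365 days.
Apr 12, 1621 → Apr 12, 1622: 365 days.
Apr 12, 1622 → Apr 12, 1623: 365 days.
Apr 12, 1623 → Apr 12, 1624: 366 days (Feb 29, 1624 is in that span).
Apr 12, 1624 → Apr 12, 1625: 365 days.
Apr 12, 1625 → Apr 12, 1626: 365 days.
Apr 12, 1626 → Apr 12, 1627: 365 days.
Apr 12, 1627 → Apr 12, 1628: 366 days (Feb 29, 1628 is in that span).
Apr 12, 1628 → Apr 12, 1629: 365 days.
Apr 12, 1629 → Apr 12, 1630: 365 days.
Apr 12, 1630 → Apr 12, 1631: 365 days.
Apr 12, 1631 → Apr 12, 1632: 366 days (Feb 29, 1632 is in that span).
Apr 12, 1632 → Apr 12, 1633: 365 days.
Apr 12, 1633 → Apr 12, 1634: 365 days.
Apr 12, 1634 → Apr 12, 1635: 365 days.
Apr 12, 1635 → May 12, 1635: 30 days (April has 30).
May 12, 1635 → Jun 12, 1635: 31 days (May has 31).
Jun 12, 1635 → Jul 12, 1635: 30 days (June has 30).
Jul 12, 1635 → Aug 12, 1635: 31 days (July has 31).
Aug 12, 1635 → Aug 16, 1635: 4 days.
Total: 6700 days.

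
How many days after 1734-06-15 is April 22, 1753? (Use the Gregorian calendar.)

6886

Jun 15, 1734 → Jun 15, 1735: 365 days.
Jun 15, 1735 → Jun 15, 1736: 366 days (Feb 29, 1736 is in that span).
Jun 15, 1736 → Jun 15, 1737: 365 days.
Jun 15, 1737 → Jun 15, 1738: 365 days.
Jun 15, 1738 → Jun 15, 1739: 365 days.
Jun 15, 1739 → Jun 15, 1740: 366 days (Feb 29, 1740 is in that span).
Jun 15, 1740 → Jun 15, 1741: 365 days.
Jun 15, 1741 → Jun 15, 1742: 365 days.
Jun 15, 1742 → Jun 15, 1743: 365 days.
Jun 15, 1743 → Jun 15, 1744: 366 days (Feb 29, 1744 is in that span).
Jun 15, 1744 → Jun 15, 1745: 365 days.
Jun 15, 1745 → Jun 15, 1746: 365 days.
Jun 15, 1746 → Jun 15, 1747: 365 days.
Jun 15, 1747 → Jun 15, 1748: 366 days (Feb 29, 1748 is in that span).
Jun 15, 1748 → Jun 15, 1749: 365 days.
Jun 15, 1749 → Jun 15, 1750: 365 days.
Jun 15, 1750 → Jun 15, 1751: 365 days.
Jun 15, 1751 → Jun 15, 1752: 366 days (Feb 29, 1752 is in that span).
Jun 15, 1752 → Jul 15, 1752: 30 days (June has 30).
Jul 15, 1752 → Aug 15, 1752: 31 days (July has 31).
Aug 15, 1752 → Sep 15, 1752: 31 days (August has 31).
Sep 15, 1752 → Oct 15, 1752: 30 days (September has 30).
Oct 15, 1752 → Nov 15, 1752: 31 days (October has 31).
Nov 15, 1752 → Dec 15, 1752: 30 days (November has 30).
Dec 15, 1752 → Jan 15, 1753: 31 days (December has 31).
Jan 15, 1753 → Feb 15, 1753: 31 days (January has 31).
Feb 15, 1753 → Mar 15, 1753: 28 days (February has 28).
Mar 15, 1753 → Apr 15, 1753: 31 days (March has 31).
Apr 15, 1753 → Apr 22, 1753: 7 days.
Total: 6886 days.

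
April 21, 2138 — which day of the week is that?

Doomsday rule: the anchor day for the 2100s is Sunday. For year 38: 38÷12 = 3 r 2, and 2÷4 = 0, so 3+2+0 = 5.
Sunday + 5 ≡ Friday — that's 2138's doomsday.
In April the doomsday date is Apr 4.
Apr 21 is 17 days after Apr 4; 17 mod 7 = 3, so Friday + 3 = Monday.

Monday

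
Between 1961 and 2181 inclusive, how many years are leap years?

Multiples of 4 in [1961,2181]: 55.
Of those, multiples of 100: 2 (not leap unless ÷400).
Multiples of 400: 1.
Leap years = 55 − 2 + 1 = 54.

54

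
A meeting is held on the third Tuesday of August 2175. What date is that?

August 1, 2175 is a Tuesday.
The first Tuesday is therefore August 1 (same day).
The third Tuesday is 1 + 2×7 = August 15.

August 15, 2175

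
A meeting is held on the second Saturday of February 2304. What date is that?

February 13, 2304

February 1, 2304 is a Monday.
The first Saturday is therefore February 6 (5 days later).
The second Saturday is 6 + 1×7 = February 13.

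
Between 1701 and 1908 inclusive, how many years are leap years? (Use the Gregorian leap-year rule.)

50

Multiples of 4 in [1701,1908]: 52.
Of those, multiples of 100: 2 (not leap unless ÷400).
Multiples of 400: 0.
Leap years = 52 − 2 + 0 = 50.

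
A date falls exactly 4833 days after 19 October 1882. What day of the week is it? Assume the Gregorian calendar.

Oct 19, 1882 is a Thursday.
4833 mod 7 = 3, so 4833 days after a Thursday is Thursday + 3 = Sunday.

Sunday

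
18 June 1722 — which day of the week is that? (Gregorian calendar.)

Doomsday rule: the anchor day for the 1700s is Sunday. For year 22: 22÷12 = 1 r 10, and 10÷4 = 2, so 1+10+2 = 13.
Sunday + 13 ≡ Saturday — that's 1722's doomsday.
In June the doomsday date is Jun 6.
Jun 18 is 12 days after Jun 6; 12 mod 7 = 5, so Saturday + 5 = Thursday.

Thursday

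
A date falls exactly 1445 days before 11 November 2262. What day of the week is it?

Saturday

Nov 11, 2262 is a Tuesday.
1445 mod 7 = 3, so 1445 days before a Tuesday is Tuesday − 3 = Saturday.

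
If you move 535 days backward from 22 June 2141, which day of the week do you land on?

Jun 22, 2141 is a Thursday.
535 mod 7 = 3, so 535 days before a Thursday is Thursday − 3 = Monday.

Monday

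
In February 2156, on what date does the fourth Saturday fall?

February 1, 2156 is a Sunday.
The first Saturday is therefore February 7 (6 days later).
The fourth Saturday is 7 + 3×7 = February 28.

February 28, 2156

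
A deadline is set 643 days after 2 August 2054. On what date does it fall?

May 6, 2056

+365 (one year) → Aug 2, 2055 (278 left).
Aug has 31 days: +30 → Sep 1, 2055 (248 left).
Sep has 30 days: +30 → Oct 1, 2055 (218 left).
Oct has 31 days: +31 → Nov 1, 2055 (187 left).
Nov has 30 days: +30 → Dec 1, 2055 (157 left).
Dec has 31 days: +31 → Jan 1, 2056 (126 left).
Jan has 31 days: +31 → Feb 1, 2056 (95 left).
Feb has 29 days: +29 → Mar 1, 2056 (66 left).
Mar has 31 days: +31 → Apr 1, 2056 (35 left).
Apr has 30 days: +30 → May 1, 2056 (5 left).
+5 → May 6, 2056.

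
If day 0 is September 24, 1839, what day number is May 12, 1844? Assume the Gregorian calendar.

Sep 24, 1839 → Sep 24, 1840: 366 days (Feb 29, 1840 is in that span).
Sep 24, 1840 → Sep 24, 1841: 365 days.
Sep 24, 1841 → Sep 24, 1842: 365 days.
Sep 24, 1842 → Sep 24, 1843: 365 days.
Sep 24, 1843 → Oct 24, 1843: 30 days (September has 30).
Oct 24, 1843 → Nov 24, 1843: 31 days (October has 31).
Nov 24, 1843 → Dec 24, 1843: 30 days (November has 30).
Dec 24, 1843 → Jan 24, 1844: 31 days (December has 31).
Jan 24, 1844 → Feb 24, 1844: 31 days (January has 31).
Feb 24, 1844 → Mar 24, 1844: 29 days (February has 29).
Mar 24, 1844 → Apr 24, 1844: 31 days (March has 31).
Apr 24, 1844 → May 12, 1844: 18 days.
Total: 1692 days.

1692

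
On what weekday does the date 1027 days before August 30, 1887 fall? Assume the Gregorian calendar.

Aug 30, 1887 is a Tuesday.
1027 mod 7 = 5, so 1027 days before a Tuesday is Tuesday − 5 = Thursday.

Thursday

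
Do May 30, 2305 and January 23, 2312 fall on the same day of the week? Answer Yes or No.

Yes

From May 30, 2305 to Jan 23, 2312 is 2429 days.
2429 mod 7 = 0, so they are the same weekday.
(May 30, 2305 is a Tuesday; Jan 23, 2312 is a Tuesday.)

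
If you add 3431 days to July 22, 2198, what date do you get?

December 14, 2207

+365 (one year) → Jul 22, 2199 (3066 left).
+365 (one year) → Jul 22, 2200 (2701 left).
+365 (one year) → Jul 22, 2201 (2336 left).
+365 (one year) → Jul 22, 2202 (1971 left).
+365 (one year) → Jul 22, 2203 (1606 left).
+366 (one year; includes Feb 29, 2204) → Jul 22, 2204 (1240 left).
+365 (one year) → Jul 22, 2205 (875 left).
+365 (one year) → Jul 22, 2206 (510 left).
+365 (one year) → Jul 22, 2207 (145 left).
Jul has 31 days: +10 → Aug 1, 2207 (135 left).
Aug has 31 days: +31 → Sep 1, 2207 (104 left).
Sep has 30 days: +30 → Oct 1, 2207 (74 left).
Oct has 31 days: +31 → Nov 1, 2207 (43 left).
Nov has 30 days: +30 → Dec 1, 2207 (13 left).
+13 → Dec 14, 2207.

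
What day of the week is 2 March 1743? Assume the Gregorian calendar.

Saturday

Doomsday rule: the anchor day for the 1700s is Sunday. For year 43: 43÷12 = 3 r 7, and 7÷4 = 1, so 3+7+1 = 11.
Sunday + 11 ≡ Thursday — that's 1743's doomsday.
In March the doomsday date is Mar 14.
Mar 2 is 12 days before Mar 14; 12 mod 7 = 5, so Thursday − 5 = Saturday.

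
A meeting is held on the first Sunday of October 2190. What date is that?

October 1, 2190 is a Friday.
The first Sunday is therefore October 3 (2 days later).

October 3, 2190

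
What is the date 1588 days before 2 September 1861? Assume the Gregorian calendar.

−365 (one year) → Sep 2, 1860 (1223 left).
−366 (one year; includes Feb 29, 1860) → Sep 2, 1859 (857 left).
−365 (one year) → Sep 2, 1858 (492 left).
−365 (one year) → Sep 2, 1857 (127 left).
−2 → Aug 31, 1857 (end of Aug, 31 days; 125 left).
−31 → Jul 31, 1857 (end of Jul, 31 days; 94 left).
−31 → Jun 30, 1857 (end of Jun, 30 days; 63 left).
−30 → May 31, 1857 (end of May, 31 days; 33 left).
−31 → Apr 30, 1857 (end of Apr, 30 days; 2 left).
−2 → Apr 28, 1857.

April 28, 1857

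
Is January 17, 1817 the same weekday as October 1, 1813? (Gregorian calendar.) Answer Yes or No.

From Oct 1, 1813 to Jan 17, 1817 is 1204 days.
1204 mod 7 = 0, so they are the same weekday.
(Oct 1, 1813 is a Friday; Jan 17, 1817 is a Friday.)

Yes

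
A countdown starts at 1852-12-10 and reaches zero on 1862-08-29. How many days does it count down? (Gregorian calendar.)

3549

Dec 10, 1852 → Dec 10, 1853: 365 days.
Dec 10, 1853 → Dec 10, 1854: 365 days.
Dec 10, 1854 → Dec 10, 1855: 365 days.
Dec 10, 1855 → Dec 10, 1856: 366 days (Feb 29, 1856 is in that span).
Dec 10, 1856 → Dec 10, 1857: 365 days.
Dec 10, 1857 → Dec 10, 1858: 365 days.
Dec 10, 1858 → Dec 10, 1859: 365 days.
Dec 10, 1859 → Dec 10, 1860: 366 days (Feb 29, 1860 is in that span).
Dec 10, 1860 → Dec 10, 1861: 365 days.
Dec 10, 1861 → Jan 10, 1862: 31 days (December has 31).
Jan 10, 1862 → Feb 10, 1862: 31 days (January has 31).
Feb 10, 1862 → Mar 10, 1862: 28 days (February has 28).
Mar 10, 1862 → Apr 10, 1862: 31 days (March has 31).
Apr 10, 1862 → May 10, 1862: 30 days (April has 30).
May 10, 1862 → Jun 10, 1862: 31 days (May has 31).
Jun 10, 1862 → Jul 10, 1862: 30 days (June has 30).
Jul 10, 1862 → Aug 10, 1862: 31 days (July has 31).
Aug 10, 1862 → Aug 29, 1862: 19 days.
Total: 3549 days.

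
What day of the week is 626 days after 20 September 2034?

Saturday

Sep 20, 2034 is a Wednesday.
626 mod 7 = 3, so 626 days after a Wednesday is Wednesday + 3 = Saturday.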